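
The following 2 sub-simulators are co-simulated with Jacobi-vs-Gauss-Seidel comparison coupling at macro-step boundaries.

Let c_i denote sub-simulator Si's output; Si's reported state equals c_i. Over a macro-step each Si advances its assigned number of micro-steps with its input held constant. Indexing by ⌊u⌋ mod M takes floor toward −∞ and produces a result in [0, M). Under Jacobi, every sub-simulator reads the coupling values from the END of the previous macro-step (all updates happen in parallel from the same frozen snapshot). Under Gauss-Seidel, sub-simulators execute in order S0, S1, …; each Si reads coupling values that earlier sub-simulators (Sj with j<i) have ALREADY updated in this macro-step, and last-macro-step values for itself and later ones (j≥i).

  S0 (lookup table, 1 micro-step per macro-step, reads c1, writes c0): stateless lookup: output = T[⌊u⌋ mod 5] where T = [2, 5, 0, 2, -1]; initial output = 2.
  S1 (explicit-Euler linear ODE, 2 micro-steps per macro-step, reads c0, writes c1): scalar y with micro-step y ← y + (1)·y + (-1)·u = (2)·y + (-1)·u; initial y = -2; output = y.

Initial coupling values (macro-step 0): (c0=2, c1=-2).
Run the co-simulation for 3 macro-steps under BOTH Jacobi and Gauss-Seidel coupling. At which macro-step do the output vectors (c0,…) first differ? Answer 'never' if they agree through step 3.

first divergence at macro-step: 2

[Jacobi] macro 1: S0 reads c1=-2 → after 1×micro: 2; S1 reads c0=2 → after 2×micro: -14 ⇒ (c0=2, c1=-14)
[Jacobi] macro 2: S0 reads c1=-14 → after 1×micro: 5; S1 reads c0=2 → after 2×micro: -62 ⇒ (c0=5, c1=-62)
[Jacobi] macro 3: S0 reads c1=-62 → after 1×micro: 2; S1 reads c0=5 → after 2×micro: -263 ⇒ (c0=2, c1=-263)
[Gauss-Seidel] macro 1: S0 reads c1=-2 → after 1×micro: 2; S1 reads c0=2 → after 2×micro: -14 ⇒ (c0=2, c1=-14)
[Gauss-Seidel] macro 2: S0 reads c1=-14 → after 1×micro: 5; S1 reads c0=5 → after 2×micro: -71 ⇒ (c0=5, c1=-71)
[Gauss-Seidel] macro 3: S0 reads c1=-71 → after 1×micro: -1; S1 reads c0=-1 → after 2×micro: -281 ⇒ (c0=-1, c1=-281)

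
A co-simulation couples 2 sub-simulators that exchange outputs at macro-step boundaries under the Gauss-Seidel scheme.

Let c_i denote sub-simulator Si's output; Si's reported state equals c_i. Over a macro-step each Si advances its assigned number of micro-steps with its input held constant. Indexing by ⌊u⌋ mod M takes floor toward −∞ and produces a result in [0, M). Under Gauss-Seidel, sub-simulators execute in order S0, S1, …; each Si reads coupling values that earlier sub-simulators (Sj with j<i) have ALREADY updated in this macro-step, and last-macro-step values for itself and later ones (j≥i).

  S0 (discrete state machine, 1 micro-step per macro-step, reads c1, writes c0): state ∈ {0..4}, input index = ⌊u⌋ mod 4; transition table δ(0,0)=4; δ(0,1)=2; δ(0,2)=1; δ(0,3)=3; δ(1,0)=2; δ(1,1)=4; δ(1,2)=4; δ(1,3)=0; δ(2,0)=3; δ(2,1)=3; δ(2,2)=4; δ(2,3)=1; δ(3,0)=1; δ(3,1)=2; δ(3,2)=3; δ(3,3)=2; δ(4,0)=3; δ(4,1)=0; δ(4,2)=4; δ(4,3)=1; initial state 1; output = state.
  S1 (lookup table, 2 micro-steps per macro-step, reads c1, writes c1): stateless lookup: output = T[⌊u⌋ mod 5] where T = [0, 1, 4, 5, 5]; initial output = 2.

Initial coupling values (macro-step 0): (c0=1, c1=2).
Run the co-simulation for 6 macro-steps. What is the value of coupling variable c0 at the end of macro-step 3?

macro 1: S0 reads c1=2 → after 1×micro: 4; S1 reads c1=2 → after 2×micro: 4 ⇒ (c0=4, c1=4)
macro 2: S0 reads c1=4 → after 1×micro: 3; S1 reads c1=4 → after 2×micro: 5 ⇒ (c0=3, c1=5)
macro 3: S0 reads c1=5 → after 1×micro: 2; S1 reads c1=5 → after 2×micro: 0 ⇒ (c0=2, c1=0)
macro 4: S0 reads c1=0 → after 1×micro: 3; S1 reads c1=0 → after 2×micro: 0 ⇒ (c0=3, c1=0)
macro 5: S0 reads c1=0 → after 1×micro: 1; S1 reads c1=0 → after 2×micro: 0 ⇒ (c0=1, c1=0)
macro 6: S0 reads c1=0 → after 1×micro: 2; S1 reads c1=0 → after 2×micro: 0 ⇒ (c0=2, c1=0)

c0 at macro-step 3 = 2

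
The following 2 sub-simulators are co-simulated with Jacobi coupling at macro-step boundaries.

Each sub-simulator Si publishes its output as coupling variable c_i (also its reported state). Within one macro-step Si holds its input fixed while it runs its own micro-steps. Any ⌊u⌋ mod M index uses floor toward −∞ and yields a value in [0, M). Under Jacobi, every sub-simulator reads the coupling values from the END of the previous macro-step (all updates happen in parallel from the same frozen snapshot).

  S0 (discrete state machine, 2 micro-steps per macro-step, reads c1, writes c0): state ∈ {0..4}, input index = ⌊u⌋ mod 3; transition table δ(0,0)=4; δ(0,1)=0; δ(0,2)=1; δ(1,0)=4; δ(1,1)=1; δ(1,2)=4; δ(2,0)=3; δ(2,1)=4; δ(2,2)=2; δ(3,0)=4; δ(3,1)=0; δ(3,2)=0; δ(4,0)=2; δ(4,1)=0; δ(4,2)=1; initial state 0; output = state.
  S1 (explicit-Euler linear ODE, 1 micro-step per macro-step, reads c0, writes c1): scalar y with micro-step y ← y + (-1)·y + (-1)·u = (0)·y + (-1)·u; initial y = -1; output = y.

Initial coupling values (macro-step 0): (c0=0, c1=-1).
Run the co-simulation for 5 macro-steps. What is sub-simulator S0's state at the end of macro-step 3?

macro 1: S0 reads c1=-1 → after 2×micro: 4; S1 reads c0=0 → after 1×micro: 0 ⇒ (c0=4, c1=0)
macro 2: S0 reads c1=0 → after 2×micro: 3; S1 reads c0=4 → after 1×micro: -4 ⇒ (c0=3, c1=-4)
macro 3: S0 reads c1=-4 → after 2×micro: 1; S1 reads c0=3 → after 1×micro: -3 ⇒ (c0=1, c1=-3)
macro 4: S0 reads c1=-3 → after 2×micro: 2; S1 reads c0=1 → after 1×micro: -1 ⇒ (c0=2, c1=-1)
macro 5: S0 reads c1=-1 → after 2×micro: 2; S1 reads c0=2 → after 1×micro: -2 ⇒ (c0=2, c1=-2)

S0 state at macro-step 3 = 1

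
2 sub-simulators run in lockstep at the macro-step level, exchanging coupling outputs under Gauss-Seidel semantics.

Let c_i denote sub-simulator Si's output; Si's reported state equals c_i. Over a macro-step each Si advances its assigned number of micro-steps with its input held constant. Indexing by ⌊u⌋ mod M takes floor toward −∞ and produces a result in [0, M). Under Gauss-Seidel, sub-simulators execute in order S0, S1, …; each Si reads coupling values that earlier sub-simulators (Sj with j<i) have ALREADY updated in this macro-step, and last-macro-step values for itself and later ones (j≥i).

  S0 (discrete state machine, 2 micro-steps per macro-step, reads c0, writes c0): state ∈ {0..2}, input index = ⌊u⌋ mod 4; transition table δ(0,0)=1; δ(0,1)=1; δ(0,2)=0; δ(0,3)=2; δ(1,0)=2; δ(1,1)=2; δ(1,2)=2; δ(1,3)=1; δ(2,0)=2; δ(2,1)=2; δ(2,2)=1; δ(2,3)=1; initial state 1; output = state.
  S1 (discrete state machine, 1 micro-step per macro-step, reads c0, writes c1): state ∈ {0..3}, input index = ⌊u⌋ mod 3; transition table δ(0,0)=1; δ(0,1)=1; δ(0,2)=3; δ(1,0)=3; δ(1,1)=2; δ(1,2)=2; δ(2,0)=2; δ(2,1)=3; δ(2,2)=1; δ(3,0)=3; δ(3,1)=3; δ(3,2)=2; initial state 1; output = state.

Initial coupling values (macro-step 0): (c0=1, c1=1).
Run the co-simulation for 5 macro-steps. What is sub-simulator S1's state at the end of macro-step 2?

S1 state at macro-step 2 = 1

macro 1: S0 reads c0=1 → after 2×micro: 2; S1 reads c0=2 → after 1×micro: 2 ⇒ (c0=2, c1=2)
macro 2: S0 reads c0=2 → after 2×micro: 2; S1 reads c0=2 → after 1×micro: 1 ⇒ (c0=2, c1=1)
macro 3: S0 reads c0=2 → after 2×micro: 2; S1 reads c0=2 → after 1×micro: 2 ⇒ (c0=2, c1=2)
macro 4: S0 reads c0=2 → after 2×micro: 2; S1 reads c0=2 → after 1×micro: 1 ⇒ (c0=2, c1=1)
macro 5: S0 reads c0=2 → after 2×micro: 2; S1 reads c0=2 → after 1×micro: 2 ⇒ (c0=2, c1=2)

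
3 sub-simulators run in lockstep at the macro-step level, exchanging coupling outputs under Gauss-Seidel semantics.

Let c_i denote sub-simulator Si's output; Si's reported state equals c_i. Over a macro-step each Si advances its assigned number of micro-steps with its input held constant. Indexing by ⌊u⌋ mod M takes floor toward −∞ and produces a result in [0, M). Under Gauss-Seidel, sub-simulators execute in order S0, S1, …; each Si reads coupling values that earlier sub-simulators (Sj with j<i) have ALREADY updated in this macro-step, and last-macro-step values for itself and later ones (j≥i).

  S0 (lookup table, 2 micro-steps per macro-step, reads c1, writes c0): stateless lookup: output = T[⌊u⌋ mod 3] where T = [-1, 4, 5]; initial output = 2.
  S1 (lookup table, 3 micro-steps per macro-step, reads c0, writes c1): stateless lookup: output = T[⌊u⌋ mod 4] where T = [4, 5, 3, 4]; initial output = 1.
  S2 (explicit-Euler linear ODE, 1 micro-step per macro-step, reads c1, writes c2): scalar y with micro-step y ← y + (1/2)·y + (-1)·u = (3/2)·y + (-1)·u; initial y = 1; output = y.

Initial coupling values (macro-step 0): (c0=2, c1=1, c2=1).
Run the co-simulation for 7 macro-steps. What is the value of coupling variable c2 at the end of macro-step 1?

macro 1: S0 reads c1=1 → after 2×micro: 4; S1 reads c0=4 → after 3×micro: 4; S2 reads c1=4 → after 1×micro: -5/2 ⇒ (c0=4, c1=4, c2=-5/2)
macro 2: S0 reads c1=4 → after 2×micro: 4; S1 reads c0=4 → after 3×micro: 4; S2 reads c1=4 → after 1×micro: -31/4 ⇒ (c0=4, c1=4, c2=-31/4)
macro 3: S0 reads c1=4 → after 2×micro: 4; S1 reads c0=4 → after 3×micro: 4; S2 reads c1=4 → after 1×micro: -125/8 ⇒ (c0=4, c1=4, c2=-125/8)
macro 4: S0 reads c1=4 → after 2×micro: 4; S1 reads c0=4 → after 3×micro: 4; S2 reads c1=4 → after 1×micro: -439/16 ⇒ (c0=4, c1=4, c2=-439/16)
macro 5: S0 reads c1=4 → after 2×micro: 4; S1 reads c0=4 → after 3×micro: 4; S2 reads c1=4 → after 1×micro: -1445/32 ⇒ (c0=4, c1=4, c2=-1445/32)
macro 6: S0 reads c1=4 → after 2×micro: 4; S1 reads c0=4 → after 3×micro: 4; S2 reads c1=4 → after 1×micro: -4591/64 ⇒ (c0=4, c1=4, c2=-4591/64)
macro 7: S0 reads c1=4 → after 2×micro: 4; S1 reads c0=4 → after 3×micro: 4; S2 reads c1=4 → after 1×micro: -14285/128 ⇒ (c0=4, c1=4, c2=-14285/128)

c2 at macro-step 1 = -5/2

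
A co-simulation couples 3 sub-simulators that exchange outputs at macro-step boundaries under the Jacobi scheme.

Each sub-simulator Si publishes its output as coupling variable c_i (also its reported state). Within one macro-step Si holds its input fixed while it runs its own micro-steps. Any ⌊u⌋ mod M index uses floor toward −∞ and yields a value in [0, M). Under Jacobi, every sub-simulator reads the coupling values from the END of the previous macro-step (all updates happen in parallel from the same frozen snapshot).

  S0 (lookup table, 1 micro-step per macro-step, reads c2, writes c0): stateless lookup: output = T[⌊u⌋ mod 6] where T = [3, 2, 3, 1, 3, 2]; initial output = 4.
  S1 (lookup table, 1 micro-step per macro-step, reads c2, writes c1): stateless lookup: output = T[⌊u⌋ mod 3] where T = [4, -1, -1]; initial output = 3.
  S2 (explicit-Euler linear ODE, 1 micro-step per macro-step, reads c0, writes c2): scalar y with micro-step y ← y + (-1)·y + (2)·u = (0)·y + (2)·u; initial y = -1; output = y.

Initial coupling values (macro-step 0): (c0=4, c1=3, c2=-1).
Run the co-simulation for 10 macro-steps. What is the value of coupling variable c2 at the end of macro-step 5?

c2 at macro-step 5 = 6

macro 1: S0 reads c2=-1 → after 1×micro: 2; S1 reads c2=-1 → after 1×micro: -1; S2 reads c0=4 → after 1×micro: 8 ⇒ (c0=2, c1=-1, c2=8)
macro 2: S0 reads c2=8 → after 1×micro: 3; S1 reads c2=8 → after 1×micro: -1; S2 reads c0=2 → after 1×micro: 4 ⇒ (c0=3, c1=-1, c2=4)
macro 3: S0 reads c2=4 → after 1×micro: 3; S1 reads c2=4 → after 1×micro: -1; S2 reads c0=3 → after 1×micro: 6 ⇒ (c0=3, c1=-1, c2=6)
macro 4: S0 reads c2=6 → after 1×micro: 3; S1 reads c2=6 → after 1×micro: 4; S2 reads c0=3 → after 1×micro: 6 ⇒ (c0=3, c1=4, c2=6)
macro 5: S0 reads c2=6 → after 1×micro: 3; S1 reads c2=6 → after 1×micro: 4; S2 reads c0=3 → after 1×micro: 6 ⇒ (c0=3, c1=4, c2=6)
macro 6: S0 reads c2=6 → after 1×micro: 3; S1 reads c2=6 → after 1×micro: 4; S2 reads c0=3 → after 1×micro: 6 ⇒ (c0=3, c1=4, c2=6)
macro 7: S0 reads c2=6 → after 1×micro: 3; S1 reads c2=6 → after 1×micro: 4; S2 reads c0=3 → after 1×micro: 6 ⇒ (c0=3, c1=4, c2=6)
macro 8: S0 reads c2=6 → after 1×micro: 3; S1 reads c2=6 → after 1×micro: 4; S2 reads c0=3 → after 1×micro: 6 ⇒ (c0=3, c1=4, c2=6)
macro 9: S0 reads c2=6 → after 1×micro: 3; S1 reads c2=6 → after 1×micro: 4; S2 reads c0=3 → after 1×micro: 6 ⇒ (c0=3, c1=4, c2=6)
macro 10: S0 reads c2=6 → after 1×micro: 3; S1 reads c2=6 → after 1×micro: 4; S2 reads c0=3 → after 1×micro: 6 ⇒ (c0=3, c1=4, c2=6)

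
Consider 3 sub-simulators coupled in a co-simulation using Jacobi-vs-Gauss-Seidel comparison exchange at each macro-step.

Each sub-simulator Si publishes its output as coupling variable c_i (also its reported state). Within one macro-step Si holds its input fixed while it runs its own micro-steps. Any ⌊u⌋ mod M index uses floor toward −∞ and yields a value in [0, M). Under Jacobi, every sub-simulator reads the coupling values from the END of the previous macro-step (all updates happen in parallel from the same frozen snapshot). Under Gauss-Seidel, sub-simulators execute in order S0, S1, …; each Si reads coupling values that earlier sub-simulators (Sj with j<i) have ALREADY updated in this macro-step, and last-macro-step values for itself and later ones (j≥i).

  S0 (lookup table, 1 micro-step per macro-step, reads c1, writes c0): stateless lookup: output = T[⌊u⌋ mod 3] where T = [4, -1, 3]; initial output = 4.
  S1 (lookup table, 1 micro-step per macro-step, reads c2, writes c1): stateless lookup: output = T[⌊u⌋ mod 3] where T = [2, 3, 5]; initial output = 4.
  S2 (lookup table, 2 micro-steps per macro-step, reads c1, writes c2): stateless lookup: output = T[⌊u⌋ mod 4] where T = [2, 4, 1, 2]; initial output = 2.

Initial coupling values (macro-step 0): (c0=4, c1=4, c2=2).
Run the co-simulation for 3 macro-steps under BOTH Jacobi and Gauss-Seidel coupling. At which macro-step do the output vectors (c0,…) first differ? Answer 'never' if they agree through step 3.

first divergence at macro-step: 1

[Jacobi] macro 1: S0 reads c1=4 → after 1×micro: -1; S1 reads c2=2 → after 1×micro: 5; S2 reads c1=4 → after 2×micro: 2 ⇒ (c0=-1, c1=5, c2=2)
[Jacobi] macro 2: S0 reads c1=5 → after 1×micro: 3; S1 reads c2=2 → after 1×micro: 5; S2 reads c1=5 → after 2×micro: 4 ⇒ (c0=3, c1=5, c2=4)
[Jacobi] macro 3: S0 reads c1=5 → after 1×micro: 3; S1 reads c2=4 → after 1×micro: 3; S2 reads c1=5 → after 2×micro: 4 ⇒ (c0=3, c1=3, c2=4)
[Gauss-Seidel] macro 1: S0 reads c1=4 → after 1×micro: -1; S1 reads c2=2 → after 1×micro: 5; S2 reads c1=5 → after 2×micro: 4 ⇒ (c0=-1, c1=5, c2=4)
[Gauss-Seidel] macro 2: S0 reads c1=5 → after 1×micro: 3; S1 reads c2=4 → after 1×micro: 3; S2 reads c1=3 → after 2×micro: 2 ⇒ (c0=3, c1=3, c2=2)
[Gauss-Seidel] macro 3: S0 reads c1=3 → after 1×micro: 4; S1 reads c2=2 → after 1×micro: 5; S2 reads c1=5 → after 2×micro: 4 ⇒ (c0=4, c1=5, c2=4)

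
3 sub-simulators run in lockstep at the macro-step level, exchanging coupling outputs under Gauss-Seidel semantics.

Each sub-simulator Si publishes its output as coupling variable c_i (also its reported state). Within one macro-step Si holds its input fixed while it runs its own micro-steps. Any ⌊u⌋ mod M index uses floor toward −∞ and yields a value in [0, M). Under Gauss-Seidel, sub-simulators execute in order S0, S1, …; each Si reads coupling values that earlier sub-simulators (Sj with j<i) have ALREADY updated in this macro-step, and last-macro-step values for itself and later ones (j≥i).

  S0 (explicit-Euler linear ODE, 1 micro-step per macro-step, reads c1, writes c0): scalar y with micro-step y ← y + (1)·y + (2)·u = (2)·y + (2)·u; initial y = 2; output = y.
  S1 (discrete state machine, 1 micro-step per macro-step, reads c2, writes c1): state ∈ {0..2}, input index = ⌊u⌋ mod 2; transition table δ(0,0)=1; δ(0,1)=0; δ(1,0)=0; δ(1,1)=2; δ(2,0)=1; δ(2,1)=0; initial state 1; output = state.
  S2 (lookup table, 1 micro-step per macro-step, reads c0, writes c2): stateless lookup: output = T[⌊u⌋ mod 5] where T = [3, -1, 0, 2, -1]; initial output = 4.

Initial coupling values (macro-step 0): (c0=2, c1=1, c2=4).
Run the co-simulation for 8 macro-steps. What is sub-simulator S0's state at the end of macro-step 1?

macro 1: S0 reads c1=1 → after 1×micro: 6; S1 reads c2=4 → after 1×micro: 0; S2 reads c0=6 → after 1×micro: -1 ⇒ (c0=6, c1=0, c2=-1)
macro 2: S0 reads c1=0 → after 1×micro: 12; S1 reads c2=-1 → after 1×micro: 0; S2 reads c0=12 → after 1×micro: 0 ⇒ (c0=12, c1=0, c2=0)
macro 3: S0 reads c1=0 → after 1×micro: 24; S1 reads c2=0 → after 1×micro: 1; S2 reads c0=24 → after 1×micro: -1 ⇒ (c0=24, c1=1, c2=-1)
macro 4: S0 reads c1=1 → after 1×micro: 50; S1 reads c2=-1 → after 1×micro: 2; S2 reads c0=50 → after 1×micro: 3 ⇒ (c0=50, c1=2, c2=3)
macro 5: S0 reads c1=2 → after 1×micro: 104; S1 reads c2=3 → after 1×micro: 0; S2 reads c0=104 → after 1×micro: -1 ⇒ (c0=104, c1=0, c2=-1)
macro 6: S0 reads c1=0 → after 1×micro: 208; S1 reads c2=-1 → after 1×micro: 0; S2 reads c0=208 → after 1×micro: 2 ⇒ (c0=208, c1=0, c2=2)
macro 7: S0 reads c1=0 → after 1×micro: 416; S1 reads c2=2 → after 1×micro: 1; S2 reads c0=416 → after 1×micro: -1 ⇒ (c0=416, c1=1, c2=-1)
macro 8: S0 reads c1=1 → after 1×micro: 834; S1 reads c2=-1 → after 1×micro: 2; S2 reads c0=834 → after 1×micro: -1 ⇒ (c0=834, c1=2, c2=-1)

S0 state at macro-step 1 = 6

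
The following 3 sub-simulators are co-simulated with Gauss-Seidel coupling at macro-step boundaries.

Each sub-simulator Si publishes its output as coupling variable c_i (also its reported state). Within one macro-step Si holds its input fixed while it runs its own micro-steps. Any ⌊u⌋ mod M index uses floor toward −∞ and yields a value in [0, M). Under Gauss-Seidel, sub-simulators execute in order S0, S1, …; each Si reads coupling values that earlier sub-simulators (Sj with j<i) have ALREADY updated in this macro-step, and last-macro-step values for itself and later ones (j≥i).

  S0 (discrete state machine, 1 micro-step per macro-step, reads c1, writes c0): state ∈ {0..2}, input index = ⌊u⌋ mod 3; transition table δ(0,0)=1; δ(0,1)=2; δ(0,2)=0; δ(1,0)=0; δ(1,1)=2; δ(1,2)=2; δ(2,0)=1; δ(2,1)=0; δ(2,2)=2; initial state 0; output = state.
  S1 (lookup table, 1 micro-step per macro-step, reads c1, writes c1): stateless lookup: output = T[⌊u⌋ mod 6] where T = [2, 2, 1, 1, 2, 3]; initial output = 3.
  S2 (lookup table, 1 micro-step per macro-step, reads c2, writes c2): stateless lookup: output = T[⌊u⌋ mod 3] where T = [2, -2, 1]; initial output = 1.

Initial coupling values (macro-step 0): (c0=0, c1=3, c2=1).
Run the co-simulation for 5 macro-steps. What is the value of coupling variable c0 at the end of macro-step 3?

c0 at macro-step 3 = 2

macro 1: S0 reads c1=3 → after 1×micro: 1; S1 reads c1=3 → after 1×micro: 1; S2 reads c2=1 → after 1×micro: -2 ⇒ (c0=1, c1=1, c2=-2)
macro 2: S0 reads c1=1 → after 1×micro: 2; S1 reads c1=1 → after 1×micro: 2; S2 reads c2=-2 → after 1×micro: -2 ⇒ (c0=2, c1=2, c2=-2)
macro 3: S0 reads c1=2 → after 1×micro: 2; S1 reads c1=2 → after 1×micro: 1; S2 reads c2=-2 → after 1×micro: -2 ⇒ (c0=2, c1=1, c2=-2)
macro 4: S0 reads c1=1 → after 1×micro: 0; S1 reads c1=1 → after 1×micro: 2; S2 reads c2=-2 → after 1×micro: -2 ⇒ (c0=0, c1=2, c2=-2)
macro 5: S0 reads c1=2 → after 1×micro: 0; S1 reads c1=2 → after 1×micro: 1; S2 reads c2=-2 → after 1×micro: -2 ⇒ (c0=0, c1=1, c2=-2)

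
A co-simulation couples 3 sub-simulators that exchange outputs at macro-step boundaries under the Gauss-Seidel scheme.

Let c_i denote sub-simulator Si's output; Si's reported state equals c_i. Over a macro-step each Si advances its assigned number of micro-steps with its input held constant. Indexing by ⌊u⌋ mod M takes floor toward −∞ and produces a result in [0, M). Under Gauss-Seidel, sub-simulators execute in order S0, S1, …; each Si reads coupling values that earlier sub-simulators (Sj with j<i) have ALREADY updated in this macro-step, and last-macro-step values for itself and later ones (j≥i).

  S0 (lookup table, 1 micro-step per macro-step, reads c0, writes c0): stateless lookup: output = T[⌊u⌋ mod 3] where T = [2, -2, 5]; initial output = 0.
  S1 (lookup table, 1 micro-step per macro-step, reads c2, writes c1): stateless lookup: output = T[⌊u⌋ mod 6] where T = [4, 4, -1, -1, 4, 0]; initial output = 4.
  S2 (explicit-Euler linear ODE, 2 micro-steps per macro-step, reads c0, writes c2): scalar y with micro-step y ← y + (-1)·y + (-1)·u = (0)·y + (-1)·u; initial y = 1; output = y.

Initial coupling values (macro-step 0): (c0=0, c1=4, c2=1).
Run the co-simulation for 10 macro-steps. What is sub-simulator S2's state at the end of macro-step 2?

macro 1: S0 reads c0=0 → after 1×micro: 2; S1 reads c2=1 → after 1×micro: 4; S2 reads c0=2 → after 2×micro: -2 ⇒ (c0=2, c1=4, c2=-2)
macro 2: S0 reads c0=2 → after 1×micro: 5; S1 reads c2=-2 → after 1×micro: 4; S2 reads c0=5 → after 2×micro: -5 ⇒ (c0=5, c1=4, c2=-5)
macro 3: S0 reads c0=5 → after 1×micro: 5; S1 reads c2=-5 → after 1×micro: 4; S2 reads c0=5 → after 2×micro: -5 ⇒ (c0=5, c1=4, c2=-5)
macro 4: S0 reads c0=5 → after 1×micro: 5; S1 reads c2=-5 → after 1×micro: 4; S2 reads c0=5 → after 2×micro: -5 ⇒ (c0=5, c1=4, c2=-5)
macro 5: S0 reads c0=5 → after 1×micro: 5; S1 reads c2=-5 → after 1×micro: 4; S2 reads c0=5 → after 2×micro: -5 ⇒ (c0=5, c1=4, c2=-5)
macro 6: S0 reads c0=5 → after 1×micro: 5; S1 reads c2=-5 → after 1×micro: 4; S2 reads c0=5 → after 2×micro: -5 ⇒ (c0=5, c1=4, c2=-5)
macro 7: S0 reads c0=5 → after 1×micro: 5; S1 reads c2=-5 → after 1×micro: 4; S2 reads c0=5 → after 2×micro: -5 ⇒ (c0=5, c1=4, c2=-5)
macro 8: S0 reads c0=5 → after 1×micro: 5; S1 reads c2=-5 → after 1×micro: 4; S2 reads c0=5 → after 2×micro: -5 ⇒ (c0=5, c1=4, c2=-5)
macro 9: S0 reads c0=5 → after 1×micro: 5; S1 reads c2=-5 → after 1×micro: 4; S2 reads c0=5 → after 2×micro: -5 ⇒ (c0=5, c1=4, c2=-5)
macro 10: S0 reads c0=5 → after 1×micro: 5; S1 reads c2=-5 → after 1×micro: 4; S2 reads c0=5 → after 2×micro: -5 ⇒ (c0=5, c1=4, c2=-5)

S2 state at macro-step 2 = -5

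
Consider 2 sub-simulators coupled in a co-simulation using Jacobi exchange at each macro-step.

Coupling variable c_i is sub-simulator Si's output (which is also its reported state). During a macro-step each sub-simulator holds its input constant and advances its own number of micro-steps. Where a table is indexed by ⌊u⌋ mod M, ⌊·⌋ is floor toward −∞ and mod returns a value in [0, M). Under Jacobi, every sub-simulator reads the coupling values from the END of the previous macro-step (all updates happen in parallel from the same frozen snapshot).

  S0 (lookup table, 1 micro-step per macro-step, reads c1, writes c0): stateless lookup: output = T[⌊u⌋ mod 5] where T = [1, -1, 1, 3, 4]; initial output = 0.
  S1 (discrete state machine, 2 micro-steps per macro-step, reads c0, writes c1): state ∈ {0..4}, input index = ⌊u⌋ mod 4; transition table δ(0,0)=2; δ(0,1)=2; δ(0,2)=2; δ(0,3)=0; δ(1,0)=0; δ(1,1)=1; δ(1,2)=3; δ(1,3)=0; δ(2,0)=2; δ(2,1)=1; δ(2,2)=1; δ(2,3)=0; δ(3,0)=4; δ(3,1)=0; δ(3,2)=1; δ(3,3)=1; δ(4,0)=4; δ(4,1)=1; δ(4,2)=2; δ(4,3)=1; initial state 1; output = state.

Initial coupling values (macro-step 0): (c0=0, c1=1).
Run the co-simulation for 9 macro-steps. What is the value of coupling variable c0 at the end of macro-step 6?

c0 at macro-step 6 = 1

macro 1: S0 reads c1=1 → after 1×micro: -1; S1 reads c0=0 → after 2×micro: 2 ⇒ (c0=-1, c1=2)
macro 2: S0 reads c1=2 → after 1×micro: 1; S1 reads c0=-1 → after 2×micro: 0 ⇒ (c0=1, c1=0)
macro 3: S0 reads c1=0 → after 1×micro: 1; S1 reads c0=1 → after 2×micro: 1 ⇒ (c0=1, c1=1)
macro 4: S0 reads c1=1 → after 1×micro: -1; S1 reads c0=1 → after 2×micro: 1 ⇒ (c0=-1, c1=1)
macro 5: S0 reads c1=1 → after 1×micro: -1; S1 reads c0=-1 → after 2×micro: 0 ⇒ (c0=-1, c1=0)
macro 6: S0 reads c1=0 → after 1×micro: 1; S1 reads c0=-1 → after 2×micro: 0 ⇒ (c0=1, c1=0)
macro 7: S0 reads c1=0 → after 1×micro: 1; S1 reads c0=1 → after 2×micro: 1 ⇒ (c0=1, c1=1)
macro 8: S0 reads c1=1 → after 1×micro: -1; S1 reads c0=1 → after 2×micro: 1 ⇒ (c0=-1, c1=1)
macro 9: S0 reads c1=1 → after 1×micro: -1; S1 reads c0=-1 → after 2×micro: 0 ⇒ (c0=-1, c1=0)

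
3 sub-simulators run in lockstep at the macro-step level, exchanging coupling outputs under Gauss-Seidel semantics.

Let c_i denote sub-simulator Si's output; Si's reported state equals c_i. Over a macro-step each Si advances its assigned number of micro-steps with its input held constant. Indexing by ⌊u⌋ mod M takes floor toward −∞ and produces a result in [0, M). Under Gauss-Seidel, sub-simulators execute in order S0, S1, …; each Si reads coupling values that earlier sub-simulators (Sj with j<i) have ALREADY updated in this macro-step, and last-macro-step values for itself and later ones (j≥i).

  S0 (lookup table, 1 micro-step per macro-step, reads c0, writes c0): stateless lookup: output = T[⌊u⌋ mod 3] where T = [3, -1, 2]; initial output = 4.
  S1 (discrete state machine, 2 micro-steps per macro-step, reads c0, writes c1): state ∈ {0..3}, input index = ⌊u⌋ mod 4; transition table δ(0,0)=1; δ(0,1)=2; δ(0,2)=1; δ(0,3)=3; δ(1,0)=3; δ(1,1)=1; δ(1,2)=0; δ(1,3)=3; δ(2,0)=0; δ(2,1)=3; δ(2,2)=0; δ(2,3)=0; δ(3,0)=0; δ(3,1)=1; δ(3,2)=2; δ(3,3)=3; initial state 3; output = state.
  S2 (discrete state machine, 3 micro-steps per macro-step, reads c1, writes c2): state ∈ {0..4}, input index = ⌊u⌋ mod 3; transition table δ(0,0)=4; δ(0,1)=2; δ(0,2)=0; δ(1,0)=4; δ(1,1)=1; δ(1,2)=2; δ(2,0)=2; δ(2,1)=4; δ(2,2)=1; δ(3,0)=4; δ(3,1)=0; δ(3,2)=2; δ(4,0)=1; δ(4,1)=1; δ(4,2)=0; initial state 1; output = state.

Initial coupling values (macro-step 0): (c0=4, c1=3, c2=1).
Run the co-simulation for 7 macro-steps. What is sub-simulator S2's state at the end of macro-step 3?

S2 state at macro-step 3 = 4

macro 1: S0 reads c0=4 → after 1×micro: -1; S1 reads c0=-1 → after 2×micro: 3; S2 reads c1=3 → after 3×micro: 4 ⇒ (c0=-1, c1=3, c2=4)
macro 2: S0 reads c0=-1 → after 1×micro: 2; S1 reads c0=2 → after 2×micro: 0; S2 reads c1=0 → after 3×micro: 1 ⇒ (c0=2, c1=0, c2=1)
macro 3: S0 reads c0=2 → after 1×micro: 2; S1 reads c0=2 → after 2×micro: 0; S2 reads c1=0 → after 3×micro: 4 ⇒ (c0=2, c1=0, c2=4)
macro 4: S0 reads c0=2 → after 1×micro: 2; S1 reads c0=2 → after 2×micro: 0; S2 reads c1=0 → after 3×micro: 1 ⇒ (c0=2, c1=0, c2=1)
macro 5: S0 reads c0=2 → after 1×micro: 2; S1 reads c0=2 → after 2×micro: 0; S2 reads c1=0 → after 3×micro: 4 ⇒ (c0=2, c1=0, c2=4)
macro 6: S0 reads c0=2 → after 1×micro: 2; S1 reads c0=2 → after 2×micro: 0; S2 reads c1=0 → after 3×micro: 1 ⇒ (c0=2, c1=0, c2=1)
macro 7: S0 reads c0=2 → after 1×micro: 2; S1 reads c0=2 → after 2×micro: 0; S2 reads c1=0 → after 3×micro: 4 ⇒ (c0=2, c1=0, c2=4)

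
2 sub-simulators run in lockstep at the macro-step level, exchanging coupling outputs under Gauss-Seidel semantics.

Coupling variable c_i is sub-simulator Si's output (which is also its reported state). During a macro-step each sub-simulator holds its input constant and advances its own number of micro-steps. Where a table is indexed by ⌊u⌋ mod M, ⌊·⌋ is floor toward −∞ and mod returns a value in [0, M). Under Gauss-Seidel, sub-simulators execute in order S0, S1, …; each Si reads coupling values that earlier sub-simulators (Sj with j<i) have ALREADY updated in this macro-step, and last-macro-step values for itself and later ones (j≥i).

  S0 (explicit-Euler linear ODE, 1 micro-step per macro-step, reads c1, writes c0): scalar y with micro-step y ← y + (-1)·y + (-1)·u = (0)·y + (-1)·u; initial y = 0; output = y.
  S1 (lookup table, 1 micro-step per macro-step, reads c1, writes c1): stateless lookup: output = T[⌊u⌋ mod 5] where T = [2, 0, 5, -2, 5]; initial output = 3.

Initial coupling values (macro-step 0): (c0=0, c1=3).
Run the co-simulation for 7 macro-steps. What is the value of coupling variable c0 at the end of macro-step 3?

macro 1: S0 reads c1=3 → after 1×micro: -3; S1 reads c1=3 → after 1×micro: -2 ⇒ (c0=-3, c1=-2)
macro 2: S0 reads c1=-2 → after 1×micro: 2; S1 reads c1=-2 → after 1×micro: -2 ⇒ (c0=2, c1=-2)
macro 3: S0 reads c1=-2 → after 1×micro: 2; S1 reads c1=-2 → after 1×micro: -2 ⇒ (c0=2, c1=-2)
macro 4: S0 reads c1=-2 → after 1×micro: 2; S1 reads c1=-2 → after 1×micro: -2 ⇒ (c0=2, c1=-2)
macro 5: S0 reads c1=-2 → after 1×micro: 2; S1 reads c1=-2 → after 1×micro: -2 ⇒ (c0=2, c1=-2)
macro 6: S0 reads c1=-2 → after 1×micro: 2; S1 reads c1=-2 → after 1×micro: -2 ⇒ (c0=2, c1=-2)
macro 7: S0 reads c1=-2 → after 1×micro: 2; S1 reads c1=-2 → after 1×micro: -2 ⇒ (c0=2, c1=-2)

c0 at macro-step 3 = 2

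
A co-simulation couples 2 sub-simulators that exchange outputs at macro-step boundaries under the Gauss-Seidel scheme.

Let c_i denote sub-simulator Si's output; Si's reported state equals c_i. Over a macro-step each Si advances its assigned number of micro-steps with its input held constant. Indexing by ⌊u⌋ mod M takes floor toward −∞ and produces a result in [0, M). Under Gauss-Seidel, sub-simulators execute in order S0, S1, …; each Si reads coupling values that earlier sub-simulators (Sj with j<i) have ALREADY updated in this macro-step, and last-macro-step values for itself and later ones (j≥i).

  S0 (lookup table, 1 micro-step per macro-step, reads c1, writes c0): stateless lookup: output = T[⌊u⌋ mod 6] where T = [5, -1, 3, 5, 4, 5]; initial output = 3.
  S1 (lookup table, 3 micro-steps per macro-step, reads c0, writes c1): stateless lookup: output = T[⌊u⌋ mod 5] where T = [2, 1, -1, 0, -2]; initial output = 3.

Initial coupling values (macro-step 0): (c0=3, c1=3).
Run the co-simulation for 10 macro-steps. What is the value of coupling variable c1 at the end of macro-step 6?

macro 1: S0 reads c1=3 → after 1×micro: 5; S1 reads c0=5 → after 3×micro: 2 ⇒ (c0=5, c1=2)
macro 2: S0 reads c1=2 → after 1×micro: 3; S1 reads c0=3 → after 3×micro: 0 ⇒ (c0=3, c1=0)
macro 3: S0 reads c1=0 → after 1×micro: 5; S1 reads c0=5 → after 3×micro: 2 ⇒ (c0=5, c1=2)
macro 4: S0 reads c1=2 → after 1×micro: 3; S1 reads c0=3 → after 3×micro: 0 ⇒ (c0=3, c1=0)
macro 5: S0 reads c1=0 → after 1×micro: 5; S1 reads c0=5 → after 3×micro: 2 ⇒ (c0=5, c1=2)
macro 6: S0 reads c1=2 → after 1×micro: 3; S1 reads c0=3 → after 3×micro: 0 ⇒ (c0=3, c1=0)
macro 7: S0 reads c1=0 → after 1×micro: 5; S1 reads c0=5 → after 3×micro: 2 ⇒ (c0=5, c1=2)
macro 8: S0 reads c1=2 → after 1×micro: 3; S1 reads c0=3 → after 3×micro: 0 ⇒ (c0=3, c1=0)
macro 9: S0 reads c1=0 → after 1×micro: 5; S1 reads c0=5 → after 3×micro: 2 ⇒ (c0=5, c1=2)
macro 10: S0 reads c1=2 → after 1×micro: 3; S1 reads c0=3 → after 3×micro: 0 ⇒ (c0=3, c1=0)

c1 at macro-step 6 = 0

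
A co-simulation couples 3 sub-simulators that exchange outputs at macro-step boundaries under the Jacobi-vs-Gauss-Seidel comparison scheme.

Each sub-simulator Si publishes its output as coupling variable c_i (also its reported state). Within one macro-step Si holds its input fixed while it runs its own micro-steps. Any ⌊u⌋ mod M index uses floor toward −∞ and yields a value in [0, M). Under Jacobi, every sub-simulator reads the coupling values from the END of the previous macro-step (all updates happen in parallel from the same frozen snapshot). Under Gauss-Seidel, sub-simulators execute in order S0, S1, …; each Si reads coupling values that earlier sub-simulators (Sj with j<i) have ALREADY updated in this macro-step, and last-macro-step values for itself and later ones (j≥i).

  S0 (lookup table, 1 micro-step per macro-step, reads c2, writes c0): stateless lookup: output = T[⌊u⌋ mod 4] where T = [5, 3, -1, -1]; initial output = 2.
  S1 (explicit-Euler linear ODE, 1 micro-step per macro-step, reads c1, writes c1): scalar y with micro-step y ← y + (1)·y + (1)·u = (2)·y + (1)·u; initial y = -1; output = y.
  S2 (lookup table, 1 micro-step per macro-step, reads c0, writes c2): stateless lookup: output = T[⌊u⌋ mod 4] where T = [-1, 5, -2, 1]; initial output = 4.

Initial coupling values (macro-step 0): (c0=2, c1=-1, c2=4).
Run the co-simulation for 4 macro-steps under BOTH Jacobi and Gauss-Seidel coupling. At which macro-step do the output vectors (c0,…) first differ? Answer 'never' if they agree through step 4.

[Jacobi] macro 1: S0 reads c2=4 → after 1×micro: 5; S1 reads c1=-1 → after 1×micro: -3; S2 reads c0=2 → after 1×micro: -2 ⇒ (c0=5, c1=-3, c2=-2)
[Jacobi] macro 2: S0 reads c2=-2 → after 1×micro: -1; S1 reads c1=-3 → after 1×micro: -9; S2 reads c0=5 → after 1×micro: 5 ⇒ (c0=-1, c1=-9, c2=5)
[Jacobi] macro 3: S0 reads c2=5 → after 1×micro: 3; S1 reads c1=-9 → after 1×micro: -27; S2 reads c0=-1 → after 1×micro: 1 ⇒ (c0=3, c1=-27, c2=1)
[Jacobi] macro 4: S0 reads c2=1 → after 1×micro: 3; S1 reads c1=-27 → after 1×micro: -81; S2 reads c0=3 → after 1×micro: 1 ⇒ (c0=3, c1=-81, c2=1)
[Gauss-Seidel] macro 1: S0 reads c2=4 → after 1×micro: 5; S1 reads c1=-1 → after 1×micro: -3; S2 reads c0=5 → after 1×micro: 5 ⇒ (c0=5, c1=-3, c2=5)
[Gauss-Seidel] macro 2: S0 reads c2=5 → after 1×micro: 3; S1 reads c1=-3 → after 1×micro: -9; S2 reads c0=3 → after 1×micro: 1 ⇒ (c0=3, c1=-9, c2=1)
[Gauss-Seidel] macro 3: S0 reads c2=1 → after 1×micro: 3; S1 reads c1=-9 → after 1×micro: -27; S2 reads c0=3 → after 1×micro: 1 ⇒ (c0=3, c1=-27, c2=1)
[Gauss-Seidel] macro 4: S0 reads c2=1 → after 1×micro: 3; S1 reads c1=-27 → after 1×micro: -81; S2 reads c0=3 → after 1×micro: 1 ⇒ (c0=3, c1=-81, c2=1)

first divergence at macro-step: 1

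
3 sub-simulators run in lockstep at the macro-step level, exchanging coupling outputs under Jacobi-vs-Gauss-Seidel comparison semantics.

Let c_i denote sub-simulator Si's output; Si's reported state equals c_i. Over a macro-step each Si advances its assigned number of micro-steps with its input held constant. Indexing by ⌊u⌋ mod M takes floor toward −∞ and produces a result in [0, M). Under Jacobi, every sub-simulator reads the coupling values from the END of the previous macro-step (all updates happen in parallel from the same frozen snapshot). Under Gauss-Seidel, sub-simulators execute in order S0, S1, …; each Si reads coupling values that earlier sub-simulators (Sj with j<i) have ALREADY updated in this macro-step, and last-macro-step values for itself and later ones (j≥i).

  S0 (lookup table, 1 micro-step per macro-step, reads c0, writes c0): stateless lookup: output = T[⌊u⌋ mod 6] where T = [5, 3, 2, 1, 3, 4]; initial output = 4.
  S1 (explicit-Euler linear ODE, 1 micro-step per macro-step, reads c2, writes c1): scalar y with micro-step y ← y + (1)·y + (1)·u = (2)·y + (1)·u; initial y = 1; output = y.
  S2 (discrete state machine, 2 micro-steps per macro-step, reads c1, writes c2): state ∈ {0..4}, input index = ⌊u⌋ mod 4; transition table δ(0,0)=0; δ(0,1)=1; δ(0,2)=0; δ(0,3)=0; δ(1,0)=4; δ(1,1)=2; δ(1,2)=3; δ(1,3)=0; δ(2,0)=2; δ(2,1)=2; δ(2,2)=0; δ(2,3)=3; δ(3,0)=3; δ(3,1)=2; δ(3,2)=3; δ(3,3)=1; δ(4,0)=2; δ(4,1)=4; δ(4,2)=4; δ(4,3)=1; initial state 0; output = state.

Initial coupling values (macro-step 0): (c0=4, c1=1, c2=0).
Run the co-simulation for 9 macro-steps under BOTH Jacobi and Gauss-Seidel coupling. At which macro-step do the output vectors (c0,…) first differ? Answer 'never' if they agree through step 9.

first divergence at macro-step: 1

[Jacobi] macro 1: S0 reads c0=4 → after 1×micro: 3; S1 reads c2=0 → after 1×micro: 2; S2 reads c1=1 → after 2×micro: 2 ⇒ (c0=3, c1=2, c2=2)
[Jacobi] macro 2: S0 reads c0=3 → after 1×micro: 1; S1 reads c2=2 → after 1×micro: 6; S2 reads c1=2 → after 2×micro: 0 ⇒ (c0=1, c1=6, c2=0)
[Jacobi] macro 3: S0 reads c0=1 → after 1×micro: 3; S1 reads c2=0 → after 1×micro: 12; S2 reads c1=6 → after 2×micro: 0 ⇒ (c0=3, c1=12, c2=0)
[Jacobi] macro 4: S0 reads c0=3 → after 1×micro: 1; S1 reads c2=0 → after 1×micro: 24; S2 reads c1=12 → after 2×micro: 0 ⇒ (c0=1, c1=24, c2=0)
[Jacobi] macro 5: S0 reads c0=1 → after 1×micro: 3; S1 reads c2=0 → after 1×micro: 48; S2 reads c1=24 → after 2×micro: 0 ⇒ (c0=3, c1=48, c2=0)
[Jacobi] macro 6: S0 reads c0=3 → after 1×micro: 1; S1 reads c2=0 → after 1×micro: 96; S2 reads c1=48 → after 2×micro: 0 ⇒ (c0=1, c1=96, c2=0)
[Jacobi] macro 7: S0 reads c0=1 → after 1×micro: 3; S1 reads c2=0 → after 1×micro: 192; S2 reads c1=96 → after 2×micro: 0 ⇒ (c0=3, c1=192, c2=0)
[Jacobi] macro 8: S0 reads c0=3 → after 1×micro: 1; S1 reads c2=0 → after 1×micro: 384; S2 reads c1=192 → after 2×micro: 0 ⇒ (c0=1, c1=384, c2=0)
[Jacobi] macro 9: S0 reads c0=1 → after 1×micro: 3; S1 reads c2=0 → after 1×micro: 768; S2 reads c1=384 → after 2×micro: 0 ⇒ (c0=3, c1=768, c2=0)
[Gauss-Seidel] macro 1: S0 reads c0=4 → after 1×micro: 3; S1 reads c2=0 → after 1×micro: 2; S2 reads c1=2 → after 2×micro: 0 ⇒ (c0=3, c1=2, c2=0)
[Gauss-Seidel] macro 2: S0 reads c0=3 → after 1×micro: 1; S1 reads c2=0 → after 1×micro: 4; S2 reads c1=4 → after 2×micro: 0 ⇒ (c0=1, c1=4, c2=0)
[Gauss-Seidel] macro 3: S0 reads c0=1 → after 1×micro: 3; S1 reads c2=0 → after 1×micro: 8; S2 reads c1=8 → after 2×micro: 0 ⇒ (c0=3, c1=8, c2=0)
[Gauss-Seidel] macro 4: S0 reads c0=3 → after 1×micro: 1; S1 reads c2=0 → after 1×micro: 16; S2 reads c1=16 → after 2×micro: 0 ⇒ (c0=1, c1=16, c2=0)
[Gauss-Seidel] macro 5: S0 reads c0=1 → after 1×micro: 3; S1 reads c2=0 → after 1×micro: 32; S2 reads c1=32 → after 2×micro: 0 ⇒ (c0=3, c1=32, c2=0)
[Gauss-Seidel] macro 6: S0 reads c0=3 → after 1×micro: 1; S1 reads c2=0 → after 1×micro: 64; S2 reads c1=64 → after 2×micro: 0 ⇒ (c0=1, c1=64, c2=0)
[Gauss-Seidel] macro 7: S0 reads c0=1 → after 1×micro: 3; S1 reads c2=0 → after 1×micro: 128; S2 reads c1=128 → after 2×micro: 0 ⇒ (c0=3, c1=128, c2=0)
[Gauss-Seidel] macro 8: S0 reads c0=3 → after 1×micro: 1; S1 reads c2=0 → after 1×micro: 256; S2 reads c1=256 → after 2×micro: 0 ⇒ (c0=1, c1=256, c2=0)
[Gauss-Seidel] macro 9: S0 reads c0=1 → after 1×micro: 3; S1 reads c2=0 → after 1×micro: 512; S2 reads c1=512 → after 2×micro: 0 ⇒ (c0=3, c1=512, c2=0)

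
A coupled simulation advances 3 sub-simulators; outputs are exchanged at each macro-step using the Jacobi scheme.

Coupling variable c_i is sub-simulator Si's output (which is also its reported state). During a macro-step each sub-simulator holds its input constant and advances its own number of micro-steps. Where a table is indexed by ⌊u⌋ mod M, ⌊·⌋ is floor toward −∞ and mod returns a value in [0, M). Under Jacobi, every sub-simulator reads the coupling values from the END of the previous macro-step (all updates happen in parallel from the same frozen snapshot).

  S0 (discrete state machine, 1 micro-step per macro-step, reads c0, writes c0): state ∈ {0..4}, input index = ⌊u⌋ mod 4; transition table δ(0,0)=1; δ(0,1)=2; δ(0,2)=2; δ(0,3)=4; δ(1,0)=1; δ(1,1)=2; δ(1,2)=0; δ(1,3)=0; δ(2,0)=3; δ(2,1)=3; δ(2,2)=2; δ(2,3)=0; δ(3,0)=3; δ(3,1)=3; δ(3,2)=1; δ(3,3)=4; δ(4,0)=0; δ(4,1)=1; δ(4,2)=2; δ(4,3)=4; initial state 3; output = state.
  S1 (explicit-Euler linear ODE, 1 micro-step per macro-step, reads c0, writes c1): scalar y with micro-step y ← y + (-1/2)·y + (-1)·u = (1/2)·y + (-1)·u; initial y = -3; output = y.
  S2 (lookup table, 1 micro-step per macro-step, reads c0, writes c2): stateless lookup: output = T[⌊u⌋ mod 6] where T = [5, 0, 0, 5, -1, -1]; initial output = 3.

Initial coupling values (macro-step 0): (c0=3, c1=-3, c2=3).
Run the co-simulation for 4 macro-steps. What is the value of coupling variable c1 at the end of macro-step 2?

c1 at macro-step 2 = -25/4

macro 1: S0 reads c0=3 → after 1×micro: 4; S1 reads c0=3 → after 1×micro: -9/2; S2 reads c0=3 → after 1×micro: 5 ⇒ (c0=4, c1=-9/2, c2=5)
macro 2: S0 reads c0=4 → after 1×micro: 0; S1 reads c0=4 → after 1×micro: -25/4; S2 reads c0=4 → after 1×micro: -1 ⇒ (c0=0, c1=-25/4, c2=-1)
macro 3: S0 reads c0=0 → after 1×micro: 1; S1 reads c0=0 → after 1×micro: -25/8; S2 reads c0=0 → after 1×micro: 5 ⇒ (c0=1, c1=-25/8, c2=5)
macro 4: S0 reads c0=1 → after 1×micro: 2; S1 reads c0=1 → after 1×micro: -41/16; S2 reads c0=1 → after 1×micro: 0 ⇒ (c0=2, c1=-41/16, c2=0)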